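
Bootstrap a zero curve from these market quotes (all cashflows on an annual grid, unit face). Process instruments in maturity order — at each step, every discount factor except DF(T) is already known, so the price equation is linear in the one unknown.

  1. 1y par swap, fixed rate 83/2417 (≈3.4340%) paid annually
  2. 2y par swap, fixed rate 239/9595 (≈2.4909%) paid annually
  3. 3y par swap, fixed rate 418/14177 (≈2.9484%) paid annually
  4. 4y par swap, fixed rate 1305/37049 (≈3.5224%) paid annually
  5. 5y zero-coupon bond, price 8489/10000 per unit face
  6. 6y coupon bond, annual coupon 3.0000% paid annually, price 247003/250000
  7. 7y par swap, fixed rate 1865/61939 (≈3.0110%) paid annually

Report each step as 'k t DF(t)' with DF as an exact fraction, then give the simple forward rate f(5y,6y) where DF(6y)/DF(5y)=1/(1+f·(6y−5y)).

step 1 [1y] swap r/1=83/2417: DF=(1 − 83/2417·(0))/(1+83/2417) = 2417/2500 ≈ 0.966800
step 2 [2y] swap r/1=239/9595: DF=(1 − 239/9595·(0.966800))/(1+239/9595) = 4761/5000 ≈ 0.952200
step 3 [3y] swap r/1=418/14177: DF=(1 − 418/14177·(0.966800+0.952200))/(1+418/14177) = 2291/2500 ≈ 0.916400
step 4 [4y] swap r/1=1305/37049: DF=(1 − 1305/37049·(0.966800+0.952200+0.916400))/(1+1305/37049) = 1739/2000 ≈ 0.869500
step 5 [5y] zero: DF = P = 8489/10000 ≈ 0.848900
step 6 [6y] bond c/1=3/100: DF=(247003/250000 − 3/100·(0.966800+0.952200+0.916400+0.869500+0.848900))/(1+3/100) = 4133/5000 ≈ 0.826600
step 7 [7y] swap r/1=1865/61939: DF=(1 − 1865/61939·(0.966800+0.952200+0.916400+0.869500+0.848900+0.826600))/(1+1865/61939) = 1627/2000 ≈ 0.813500

1 1 2417/2500
2 2 4761/5000
3 3 2291/2500
4 4 1739/2000
5 5 8489/10000
6 6 4133/5000
7 7 1627/2000
f(5y,6y) = ((8489/10000)/(4133/5000) − 1)/(1) = 223/8266 ≈ 2.6978%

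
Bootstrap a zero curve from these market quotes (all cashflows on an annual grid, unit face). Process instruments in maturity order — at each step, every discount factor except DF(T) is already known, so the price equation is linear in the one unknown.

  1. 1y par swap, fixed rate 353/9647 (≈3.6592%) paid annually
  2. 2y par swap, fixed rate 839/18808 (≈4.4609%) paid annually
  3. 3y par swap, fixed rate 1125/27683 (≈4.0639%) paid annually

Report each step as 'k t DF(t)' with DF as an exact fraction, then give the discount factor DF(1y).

1 1 9647/10000
2 2 9161/10000
3 3 71/80
DF(1y) = 9647/10000 ≈ 0.964700

step 1 [1y] swap r/1=353/9647: DF=(1 − 353/9647·(0))/(1+353/9647) = 9647/10000 ≈ 0.964700
step 2 [2y] swap r/1=839/18808: DF=(1 − 839/18808·(0.964700))/(1+839/18808) = 9161/10000 ≈ 0.916100
step 3 [3y] swap r/1=1125/27683: DF=(1 − 1125/27683·(0.964700+0.916100))/(1+1125/27683) = 71/80 ≈ 0.887500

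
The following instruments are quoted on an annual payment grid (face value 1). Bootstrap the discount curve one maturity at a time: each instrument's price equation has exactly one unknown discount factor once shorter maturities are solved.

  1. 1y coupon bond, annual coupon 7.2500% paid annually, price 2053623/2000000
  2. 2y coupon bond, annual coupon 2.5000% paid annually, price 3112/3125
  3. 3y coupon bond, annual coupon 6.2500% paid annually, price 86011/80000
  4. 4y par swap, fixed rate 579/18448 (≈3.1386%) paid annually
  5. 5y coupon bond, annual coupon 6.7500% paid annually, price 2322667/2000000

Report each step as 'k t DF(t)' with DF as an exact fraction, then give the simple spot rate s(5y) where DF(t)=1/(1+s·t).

step 1 [1y] bond c/1=29/400: DF=(2053623/2000000 − 29/400·(0))/(1+29/400) = 4787/5000 ≈ 0.957400
step 2 [2y] bond c/1=1/40: DF=(3112/3125 − 1/40·(0.957400))/(1+1/40) = 4741/5000 ≈ 0.948200
step 3 [3y] bond c/1=1/16: DF=(86011/80000 − 1/16·(0.957400+0.948200))/(1+1/16) = 4499/5000 ≈ 0.899800
step 4 [4y] swap r/1=579/18448: DF=(1 − 579/18448·(0.957400+0.948200+0.899800))/(1+579/18448) = 4421/5000 ≈ 0.884200
step 5 [5y] bond c/1=27/400: DF=(2322667/2000000 − 27/400·(0.957400+0.948200+0.899800+0.884200))/(1+27/400) = 4273/5000 ≈ 0.854600

1 1 4787/5000
2 2 4741/5000
3 3 4499/5000
4 4 4421/5000
5 5 4273/5000
s(5y) = (1/(4273/5000) − 1)/(5) = 727/21365 ≈ 3.4028%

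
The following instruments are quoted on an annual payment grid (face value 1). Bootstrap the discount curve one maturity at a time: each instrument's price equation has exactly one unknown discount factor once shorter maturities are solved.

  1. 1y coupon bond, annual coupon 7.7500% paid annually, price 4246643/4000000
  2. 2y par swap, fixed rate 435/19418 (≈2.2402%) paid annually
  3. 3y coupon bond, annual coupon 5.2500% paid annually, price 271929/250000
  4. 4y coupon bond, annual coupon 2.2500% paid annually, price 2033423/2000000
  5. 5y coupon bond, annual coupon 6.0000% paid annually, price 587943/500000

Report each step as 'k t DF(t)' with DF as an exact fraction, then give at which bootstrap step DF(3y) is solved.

1 1 9853/10000
2 2 1913/2000
3 3 4683/5000
4 4 931/1000
5 5 8937/10000
DF(3y) is solved at step 3

step 1 [1y] bond c/1=31/400: DF=(4246643/4000000 − 31/400·(0))/(1+31/400) = 9853/10000 ≈ 0.985300
step 2 [2y] swap r/1=435/19418: DF=(1 − 435/19418·(0.985300))/(1+435/19418) = 1913/2000 ≈ 0.956500
step 3 [3y] bond c/1=21/400: DF=(271929/250000 − 21/400·(0.985300+0.956500))/(1+21/400) = 4683/5000 ≈ 0.936600
step 4 [4y] bond c/1=9/400: DF=(2033423/2000000 − 9/400·(0.985300+0.956500+0.936600))/(1+9/400) = 931/1000 ≈ 0.931000
step 5 [5y] bond c/1=3/50: DF=(587943/500000 − 3/50·(0.985300+0.956500+0.936600+0.931000))/(1+3/50) = 8937/10000 ≈ 0.893700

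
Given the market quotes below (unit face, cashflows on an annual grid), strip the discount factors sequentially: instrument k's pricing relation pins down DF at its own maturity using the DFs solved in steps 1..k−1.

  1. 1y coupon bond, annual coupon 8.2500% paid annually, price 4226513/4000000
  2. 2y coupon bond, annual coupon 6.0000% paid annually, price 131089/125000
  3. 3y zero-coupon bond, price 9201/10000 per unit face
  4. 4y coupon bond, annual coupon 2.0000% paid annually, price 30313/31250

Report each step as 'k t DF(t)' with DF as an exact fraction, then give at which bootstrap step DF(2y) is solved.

step 1 [1y] bond c/1=33/400: DF=(4226513/4000000 − 33/400·(0))/(1+33/400) = 9761/10000 ≈ 0.976100
step 2 [2y] bond c/1=3/50: DF=(131089/125000 − 3/50·(0.976100))/(1+3/50) = 9341/10000 ≈ 0.934100
step 3 [3y] zero: DF = P = 9201/10000 ≈ 0.920100
step 4 [4y] bond c/1=1/50: DF=(30313/31250 − 1/50·(0.976100+0.934100+0.920100))/(1+1/50) = 1791/2000 ≈ 0.895500

1 1 9761/10000
2 2 9341/10000
3 3 9201/10000
4 4 1791/2000
DF(2y) is solved at step 2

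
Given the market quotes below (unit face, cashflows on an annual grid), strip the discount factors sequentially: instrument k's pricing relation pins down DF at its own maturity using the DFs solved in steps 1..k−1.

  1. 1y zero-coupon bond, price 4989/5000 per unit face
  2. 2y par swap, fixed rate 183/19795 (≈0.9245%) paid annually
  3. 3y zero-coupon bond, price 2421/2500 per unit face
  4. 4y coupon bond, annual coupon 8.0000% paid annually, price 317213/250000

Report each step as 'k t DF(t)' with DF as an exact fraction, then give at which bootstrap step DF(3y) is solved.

1 1 4989/5000
2 2 9817/10000
3 3 2421/2500
4 4 1913/2000
DF(3y) is solved at step 3

step 1 [1y] zero: DF = P = 4989/5000 ≈ 0.997800
step 2 [2y] swap r/1=183/19795: DF=(1 − 183/19795·(0.997800))/(1+183/19795) = 9817/10000 ≈ 0.981700
step 3 [3y] zero: DF = P = 2421/2500 ≈ 0.968400
step 4 [4y] bond c/1=2/25: DF=(317213/250000 − 2/25·(0.997800+0.981700+0.968400))/(1+2/25) = 1913/2000 ≈ 0.956500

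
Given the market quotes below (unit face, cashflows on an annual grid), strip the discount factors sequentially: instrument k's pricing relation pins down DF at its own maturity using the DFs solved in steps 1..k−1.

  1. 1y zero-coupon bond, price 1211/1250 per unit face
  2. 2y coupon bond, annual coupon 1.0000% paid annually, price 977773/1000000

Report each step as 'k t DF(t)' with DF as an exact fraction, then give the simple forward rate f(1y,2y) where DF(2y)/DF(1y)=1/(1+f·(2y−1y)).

1 1 1211/1250
2 2 1917/2000
f(1y,2y) = ((1211/1250)/(1917/2000) − 1)/(1) = 103/9585 ≈ 1.0746%

step 1 [1y] zero: DF = P = 1211/1250 ≈ 0.968800
step 2 [2y] bond c/1=1/100: DF=(977773/1000000 − 1/100·(0.968800))/(1+1/100) = 1917/2000 ≈ 0.958500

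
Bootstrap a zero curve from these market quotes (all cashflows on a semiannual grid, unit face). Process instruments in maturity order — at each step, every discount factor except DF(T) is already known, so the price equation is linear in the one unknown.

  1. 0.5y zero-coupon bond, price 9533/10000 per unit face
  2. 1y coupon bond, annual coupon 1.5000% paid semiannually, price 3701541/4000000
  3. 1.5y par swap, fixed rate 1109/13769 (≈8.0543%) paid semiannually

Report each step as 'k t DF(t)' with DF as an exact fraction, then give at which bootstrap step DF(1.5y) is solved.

1 1/2 9533/10000
2 1 4557/5000
3 3/2 8891/10000
DF(1.5y) is solved at step 3

step 1 [0.5y] zero: DF = P = 9533/10000 ≈ 0.953300
step 2 [1y] bond c/2=3/400: DF=(3701541/4000000 − 3/400·(0.953300))/(1+3/400) = 4557/5000 ≈ 0.911400
step 3 [1.5y] swap r/2=1109/27538: DF=(1 − 1109/27538·(0.953300+0.911400))/(1+1109/27538) = 8891/10000 ≈ 0.889100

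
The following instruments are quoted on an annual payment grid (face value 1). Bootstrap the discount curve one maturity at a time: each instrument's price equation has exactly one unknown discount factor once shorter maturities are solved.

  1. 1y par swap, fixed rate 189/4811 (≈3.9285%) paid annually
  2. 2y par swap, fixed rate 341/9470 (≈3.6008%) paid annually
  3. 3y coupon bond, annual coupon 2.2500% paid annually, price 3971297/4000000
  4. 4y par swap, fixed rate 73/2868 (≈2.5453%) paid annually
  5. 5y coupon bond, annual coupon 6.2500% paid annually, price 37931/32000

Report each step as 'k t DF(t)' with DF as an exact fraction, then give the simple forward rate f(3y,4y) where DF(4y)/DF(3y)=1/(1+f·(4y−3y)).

1 1 4811/5000
2 2 4659/5000
3 3 9293/10000
4 4 9051/10000
5 5 8963/10000
f(3y,4y) = ((9293/10000)/(9051/10000) − 1)/(1) = 242/9051 ≈ 2.6737%

step 1 [1y] swap r/1=189/4811: DF=(1 − 189/4811·(0))/(1+189/4811) = 4811/5000 ≈ 0.962200
step 2 [2y] swap r/1=341/9470: DF=(1 − 341/9470·(0.962200))/(1+341/9470) = 4659/5000 ≈ 0.931800
step 3 [3y] bond c/1=9/400: DF=(3971297/4000000 − 9/400·(0.962200+0.931800))/(1+9/400) = 9293/10000 ≈ 0.929300
step 4 [4y] swap r/1=73/2868: DF=(1 − 73/2868·(0.962200+0.931800+0.929300))/(1+73/2868) = 9051/10000 ≈ 0.905100
step 5 [5y] bond c/1=1/16: DF=(37931/32000 − 1/16·(0.962200+0.931800+0.929300+0.905100))/(1+1/16) = 8963/10000 ≈ 0.896300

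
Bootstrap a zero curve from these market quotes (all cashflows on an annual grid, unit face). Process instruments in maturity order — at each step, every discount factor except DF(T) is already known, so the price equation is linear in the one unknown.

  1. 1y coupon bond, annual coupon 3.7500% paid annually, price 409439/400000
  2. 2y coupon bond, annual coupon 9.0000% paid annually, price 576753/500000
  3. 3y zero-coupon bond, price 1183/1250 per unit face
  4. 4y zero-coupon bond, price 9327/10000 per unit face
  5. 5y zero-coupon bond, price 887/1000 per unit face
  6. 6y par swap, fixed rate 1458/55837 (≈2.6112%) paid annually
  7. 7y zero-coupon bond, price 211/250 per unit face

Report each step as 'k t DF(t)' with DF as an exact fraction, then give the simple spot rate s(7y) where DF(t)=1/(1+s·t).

1 1 4933/5000
2 2 1221/1250
3 3 1183/1250
4 4 9327/10000
5 5 887/1000
6 6 4271/5000
7 7 211/250
s(7y) = (1/(211/250) − 1)/(7) = 39/1477 ≈ 2.6405%

step 1 [1y] bond c/1=3/80: DF=(409439/400000 − 3/80·(0))/(1+3/80) = 4933/5000 ≈ 0.986600
step 2 [2y] bond c/1=9/100: DF=(576753/500000 − 9/100·(0.986600))/(1+9/100) = 1221/1250 ≈ 0.976800
step 3 [3y] zero: DF = P = 1183/1250 ≈ 0.946400
step 4 [4y] zero: DF = P = 9327/10000 ≈ 0.932700
step 5 [5y] zero: DF = P = 887/1000 ≈ 0.887000
step 6 [6y] swap r/1=1458/55837: DF=(1 − 1458/55837·(0.986600+0.976800+0.946400+0.932700+0.887000))/(1+1458/55837) = 4271/5000 ≈ 0.854200
step 7 [7y] zero: DF = P = 211/250 ≈ 0.844000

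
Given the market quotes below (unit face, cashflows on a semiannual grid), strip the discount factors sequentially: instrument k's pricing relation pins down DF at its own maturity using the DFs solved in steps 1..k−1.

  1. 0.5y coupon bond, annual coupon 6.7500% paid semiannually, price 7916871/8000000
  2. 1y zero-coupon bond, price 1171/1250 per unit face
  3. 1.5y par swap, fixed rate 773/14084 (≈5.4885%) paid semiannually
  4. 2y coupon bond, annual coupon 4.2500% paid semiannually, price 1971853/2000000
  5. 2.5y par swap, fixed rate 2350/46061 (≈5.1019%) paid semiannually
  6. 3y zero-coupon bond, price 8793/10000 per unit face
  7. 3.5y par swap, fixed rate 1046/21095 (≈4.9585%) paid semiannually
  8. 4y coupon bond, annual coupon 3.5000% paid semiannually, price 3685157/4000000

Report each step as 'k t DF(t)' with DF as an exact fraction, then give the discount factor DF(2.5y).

1 1/2 9573/10000
2 1 1171/1250
3 3/2 9227/10000
4 2 2267/2500
5 5/2 353/400
6 3 8793/10000
7 7/2 8431/10000
8 4 3983/5000
DF(2.5y) = 353/400 ≈ 0.882500

step 1 [0.5y] bond c/2=27/800: DF=(7916871/8000000 − 27/800·(0))/(1+27/800) = 9573/10000 ≈ 0.957300
step 2 [1y] zero: DF = P = 1171/1250 ≈ 0.936800
step 3 [1.5y] swap r/2=773/28168: DF=(1 − 773/28168·(0.957300+0.936800))/(1+773/28168) = 9227/10000 ≈ 0.922700
step 4 [2y] bond c/2=17/800: DF=(1971853/2000000 − 17/800·(0.957300+0.936800+0.922700))/(1+17/800) = 2267/2500 ≈ 0.906800
step 5 [2.5y] swap r/2=1175/46061: DF=(1 − 1175/46061·(0.957300+0.936800+0.922700+0.906800))/(1+1175/46061) = 353/400 ≈ 0.882500
step 6 [3y] zero: DF = P = 8793/10000 ≈ 0.879300
step 7 [3.5y] swap r/2=523/21095: DF=(1 − 523/21095·(0.957300+0.936800+0.922700+0.906800+0.882500+0.879300))/(1+523/21095) = 8431/10000 ≈ 0.843100
step 8 [4y] bond c/2=7/400: DF=(3685157/4000000 − 7/400·(0.957300+0.936800+0.922700+0.906800+0.882500+0.879300+0.843100))/(1+7/400) = 3983/5000 ≈ 0.796600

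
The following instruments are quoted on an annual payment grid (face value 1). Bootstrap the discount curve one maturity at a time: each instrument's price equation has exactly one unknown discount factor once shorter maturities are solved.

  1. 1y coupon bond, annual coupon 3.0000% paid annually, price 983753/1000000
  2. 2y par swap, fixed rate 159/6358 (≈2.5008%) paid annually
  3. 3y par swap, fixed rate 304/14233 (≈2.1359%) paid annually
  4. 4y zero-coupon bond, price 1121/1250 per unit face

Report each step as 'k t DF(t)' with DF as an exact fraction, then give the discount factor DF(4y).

step 1 [1y] bond c/1=3/100: DF=(983753/1000000 − 3/100·(0))/(1+3/100) = 9551/10000 ≈ 0.955100
step 2 [2y] swap r/1=159/6358: DF=(1 − 159/6358·(0.955100))/(1+159/6358) = 9523/10000 ≈ 0.952300
step 3 [3y] swap r/1=304/14233: DF=(1 − 304/14233·(0.955100+0.952300))/(1+304/14233) = 587/625 ≈ 0.939200
step 4 [4y] zero: DF = P = 1121/1250 ≈ 0.896800

1 1 9551/10000
2 2 9523/10000
3 3 587/625
4 4 1121/1250
DF(4y) = 1121/1250 ≈ 0.896800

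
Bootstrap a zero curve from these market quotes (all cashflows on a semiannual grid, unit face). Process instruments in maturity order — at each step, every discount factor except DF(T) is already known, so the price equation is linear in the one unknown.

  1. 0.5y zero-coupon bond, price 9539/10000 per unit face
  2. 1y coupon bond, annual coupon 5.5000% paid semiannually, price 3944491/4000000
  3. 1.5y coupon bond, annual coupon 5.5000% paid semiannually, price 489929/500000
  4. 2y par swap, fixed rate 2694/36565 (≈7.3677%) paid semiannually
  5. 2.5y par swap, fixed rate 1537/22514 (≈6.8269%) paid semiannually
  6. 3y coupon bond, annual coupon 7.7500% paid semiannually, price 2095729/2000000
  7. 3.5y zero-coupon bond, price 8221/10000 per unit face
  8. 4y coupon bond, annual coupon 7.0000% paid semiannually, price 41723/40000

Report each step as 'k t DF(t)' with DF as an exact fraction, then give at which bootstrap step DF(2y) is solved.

1 1/2 9539/10000
2 1 4671/5000
3 3/2 9031/10000
4 2 8653/10000
5 5/2 8463/10000
6 3 1051/1250
7 7/2 8221/10000
8 4 7993/10000
DF(2y) is solved at step 4

step 1 [0.5y] zero: DF = P = 9539/10000 ≈ 0.953900
step 2 [1y] bond c/2=11/400: DF=(3944491/4000000 − 11/400·(0.953900))/(1+11/400) = 4671/5000 ≈ 0.934200
step 3 [1.5y] bond c/2=11/400: DF=(489929/500000 − 11/400·(0.953900+0.934200))/(1+11/400) = 9031/10000 ≈ 0.903100
step 4 [2y] swap r/2=1347/36565: DF=(1 − 1347/36565·(0.953900+0.934200+0.903100))/(1+1347/36565) = 8653/10000 ≈ 0.865300
step 5 [2.5y] swap r/2=1537/45028: DF=(1 − 1537/45028·(0.953900+0.934200+0.903100+0.865300))/(1+1537/45028) = 8463/10000 ≈ 0.846300
step 6 [3y] bond c/2=31/800: DF=(2095729/2000000 − 31/800·(0.953900+0.934200+0.903100+0.865300+0.846300))/(1+31/800) = 1051/1250 ≈ 0.840800
step 7 [3.5y] zero: DF = P = 8221/10000 ≈ 0.822100
step 8 [4y] bond c/2=7/200: DF=(41723/40000 − 7/200·(0.953900+0.934200+0.903100+0.865300+0.846300+0.840800+0.822100))/(1+7/200) = 7993/10000 ≈ 0.799300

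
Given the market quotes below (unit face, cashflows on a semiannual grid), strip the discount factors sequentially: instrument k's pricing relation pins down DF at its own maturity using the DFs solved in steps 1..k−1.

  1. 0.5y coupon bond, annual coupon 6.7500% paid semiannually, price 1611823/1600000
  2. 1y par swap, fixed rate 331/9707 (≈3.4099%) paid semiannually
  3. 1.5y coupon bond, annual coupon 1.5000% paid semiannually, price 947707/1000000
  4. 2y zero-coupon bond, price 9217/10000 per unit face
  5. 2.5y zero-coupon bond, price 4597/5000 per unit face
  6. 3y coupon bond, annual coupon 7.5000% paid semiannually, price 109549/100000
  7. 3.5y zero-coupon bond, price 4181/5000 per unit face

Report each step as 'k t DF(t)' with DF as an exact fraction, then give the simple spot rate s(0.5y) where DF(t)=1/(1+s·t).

step 1 [0.5y] bond c/2=27/800: DF=(1611823/1600000 − 27/800·(0))/(1+27/800) = 1949/2000 ≈ 0.974500
step 2 [1y] swap r/2=331/19414: DF=(1 − 331/19414·(0.974500))/(1+331/19414) = 9669/10000 ≈ 0.966900
step 3 [1.5y] bond c/2=3/400: DF=(947707/1000000 − 3/400·(0.974500+0.966900))/(1+3/400) = 4631/5000 ≈ 0.926200
step 4 [2y] zero: DF = P = 9217/10000 ≈ 0.921700
step 5 [2.5y] zero: DF = P = 4597/5000 ≈ 0.919400
step 6 [3y] bond c/2=3/80: DF=(109549/100000 − 3/80·(0.974500+0.966900+0.926200+0.921700+0.919400))/(1+3/80) = 8857/10000 ≈ 0.885700
step 7 [3.5y] zero: DF = P = 4181/5000 ≈ 0.836200

1 1/2 1949/2000
2 1 9669/10000
3 3/2 4631/5000
4 2 9217/10000
5 5/2 4597/5000
6 3 8857/10000
7 7/2 4181/5000
s(0.5y) = (1/(1949/2000) − 1)/(1/2) = 102/1949 ≈ 5.2335%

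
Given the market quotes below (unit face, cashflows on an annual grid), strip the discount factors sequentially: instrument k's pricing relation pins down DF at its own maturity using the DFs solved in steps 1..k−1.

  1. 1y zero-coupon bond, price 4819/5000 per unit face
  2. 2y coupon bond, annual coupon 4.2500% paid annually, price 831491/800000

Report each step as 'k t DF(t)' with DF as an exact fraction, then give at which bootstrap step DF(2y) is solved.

step 1 [1y] zero: DF = P = 4819/5000 ≈ 0.963800
step 2 [2y] bond c/1=17/400: DF=(831491/800000 − 17/400·(0.963800))/(1+17/400) = 9577/10000 ≈ 0.957700

1 1 4819/5000
2 2 9577/10000
DF(2y) is solved at step 2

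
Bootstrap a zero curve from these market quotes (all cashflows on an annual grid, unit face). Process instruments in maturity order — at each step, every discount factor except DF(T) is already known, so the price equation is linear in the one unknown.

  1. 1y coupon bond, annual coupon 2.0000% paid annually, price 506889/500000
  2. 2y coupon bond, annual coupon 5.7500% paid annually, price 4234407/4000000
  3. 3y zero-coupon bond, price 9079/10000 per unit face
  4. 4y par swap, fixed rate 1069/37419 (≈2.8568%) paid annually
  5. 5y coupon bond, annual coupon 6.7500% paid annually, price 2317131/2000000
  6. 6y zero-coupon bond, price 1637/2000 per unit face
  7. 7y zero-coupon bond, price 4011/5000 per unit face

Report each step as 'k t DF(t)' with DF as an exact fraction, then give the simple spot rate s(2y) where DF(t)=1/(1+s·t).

step 1 [1y] bond c/1=1/50: DF=(506889/500000 − 1/50·(0))/(1+1/50) = 9939/10000 ≈ 0.993900
step 2 [2y] bond c/1=23/400: DF=(4234407/4000000 − 23/400·(0.993900))/(1+23/400) = 947/1000 ≈ 0.947000
step 3 [3y] zero: DF = P = 9079/10000 ≈ 0.907900
step 4 [4y] swap r/1=1069/37419: DF=(1 − 1069/37419·(0.993900+0.947000+0.907900))/(1+1069/37419) = 8931/10000 ≈ 0.893100
step 5 [5y] bond c/1=27/400: DF=(2317131/2000000 − 27/400·(0.993900+0.947000+0.907900+0.893100))/(1+27/400) = 8487/10000 ≈ 0.848700
step 6 [6y] zero: DF = P = 1637/2000 ≈ 0.818500
step 7 [7y] zero: DF = P = 4011/5000 ≈ 0.802200

1 1 9939/10000
2 2 947/1000
3 3 9079/10000
4 4 8931/10000
5 5 8487/10000
6 6 1637/2000
7 7 4011/5000
s(2y) = (1/(947/1000) − 1)/(2) = 53/1894 ≈ 2.7983%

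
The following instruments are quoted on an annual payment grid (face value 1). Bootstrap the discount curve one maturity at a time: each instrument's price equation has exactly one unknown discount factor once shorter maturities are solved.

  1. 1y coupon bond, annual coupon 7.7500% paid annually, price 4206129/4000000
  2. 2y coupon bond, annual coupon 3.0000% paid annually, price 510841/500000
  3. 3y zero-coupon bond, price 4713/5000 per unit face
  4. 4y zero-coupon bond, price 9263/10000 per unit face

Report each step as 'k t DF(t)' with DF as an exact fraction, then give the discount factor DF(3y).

1 1 9759/10000
2 2 1927/2000
3 3 4713/5000
4 4 9263/10000
DF(3y) = 4713/5000 ≈ 0.942600

step 1 [1y] bond c/1=31/400: DF=(4206129/4000000 − 31/400·(0))/(1+31/400) = 9759/10000 ≈ 0.975900
step 2 [2y] bond c/1=3/100: DF=(510841/500000 − 3/100·(0.975900))/(1+3/100) = 1927/2000 ≈ 0.963500
step 3 [3y] zero: DF = P = 4713/5000 ≈ 0.942600
step 4 [4y] zero: DF = P = 9263/10000 ≈ 0.926300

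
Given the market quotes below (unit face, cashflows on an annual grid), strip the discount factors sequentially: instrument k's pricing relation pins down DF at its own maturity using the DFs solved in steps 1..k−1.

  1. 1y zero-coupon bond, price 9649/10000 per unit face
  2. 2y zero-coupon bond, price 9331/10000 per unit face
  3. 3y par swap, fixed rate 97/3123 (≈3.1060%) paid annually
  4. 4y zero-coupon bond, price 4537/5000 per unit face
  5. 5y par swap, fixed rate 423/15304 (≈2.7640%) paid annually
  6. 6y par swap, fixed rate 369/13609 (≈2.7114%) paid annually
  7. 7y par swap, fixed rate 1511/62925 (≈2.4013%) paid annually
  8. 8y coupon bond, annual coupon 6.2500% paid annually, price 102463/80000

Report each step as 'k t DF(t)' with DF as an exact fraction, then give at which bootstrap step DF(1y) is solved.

1 1 9649/10000
2 2 9331/10000
3 3 9127/10000
4 4 4537/5000
5 5 8731/10000
6 6 2131/2500
7 7 8489/10000
8 8 8353/10000
DF(1y) is solved at step 1

step 1 [1y] zero: DF = P = 9649/10000 ≈ 0.964900
step 2 [2y] zero: DF = P = 9331/10000 ≈ 0.933100
step 3 [3y] swap r/1=97/3123: DF=(1 − 97/3123·(0.964900+0.933100))/(1+97/3123) = 9127/10000 ≈ 0.912700
step 4 [4y] zero: DF = P = 4537/5000 ≈ 0.907400
step 5 [5y] swap r/1=423/15304: DF=(1 − 423/15304·(0.964900+0.933100+0.912700+0.907400))/(1+423/15304) = 8731/10000 ≈ 0.873100
step 6 [6y] swap r/1=369/13609: DF=(1 − 369/13609·(0.964900+0.933100+0.912700+0.907400+0.873100))/(1+369/13609) = 2131/2500 ≈ 0.852400
step 7 [7y] swap r/1=1511/62925: DF=(1 − 1511/62925·(0.964900+0.933100+0.912700+0.907400+0.873100+0.852400))/(1+1511/62925) = 8489/10000 ≈ 0.848900
step 8 [8y] bond c/1=1/16: DF=(102463/80000 − 1/16·(0.964900+0.933100+0.912700+0.907400+0.873100+0.852400+0.848900))/(1+1/16) = 8353/10000 ≈ 0.835300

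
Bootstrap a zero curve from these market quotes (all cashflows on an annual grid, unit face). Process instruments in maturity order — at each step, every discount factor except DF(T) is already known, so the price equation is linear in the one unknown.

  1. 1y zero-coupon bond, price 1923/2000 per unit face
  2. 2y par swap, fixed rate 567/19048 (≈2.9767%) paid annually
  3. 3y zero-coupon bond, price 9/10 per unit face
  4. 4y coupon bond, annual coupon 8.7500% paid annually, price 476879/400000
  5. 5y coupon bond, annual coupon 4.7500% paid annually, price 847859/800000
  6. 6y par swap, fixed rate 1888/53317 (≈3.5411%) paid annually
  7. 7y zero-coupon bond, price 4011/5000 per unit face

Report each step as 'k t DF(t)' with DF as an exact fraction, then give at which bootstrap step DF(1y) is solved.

step 1 [1y] zero: DF = P = 1923/2000 ≈ 0.961500
step 2 [2y] swap r/1=567/19048: DF=(1 − 567/19048·(0.961500))/(1+567/19048) = 9433/10000 ≈ 0.943300
step 3 [3y] zero: DF = P = 9/10 ≈ 0.900000
step 4 [4y] bond c/1=7/80: DF=(476879/400000 − 7/80·(0.961500+0.943300+0.900000))/(1+7/80) = 4353/5000 ≈ 0.870600
step 5 [5y] bond c/1=19/400: DF=(847859/800000 − 19/400·(0.961500+0.943300+0.900000+0.870600))/(1+19/400) = 8451/10000 ≈ 0.845100
step 6 [6y] swap r/1=1888/53317: DF=(1 − 1888/53317·(0.961500+0.943300+0.900000+0.870600+0.845100))/(1+1888/53317) = 507/625 ≈ 0.811200
step 7 [7y] zero: DF = P = 4011/5000 ≈ 0.802200

1 1 1923/2000
2 2 9433/10000
3 3 9/10
4 4 4353/5000
5 5 8451/10000
6 6 507/625
7 7 4011/5000
DF(1y) is solved at step 1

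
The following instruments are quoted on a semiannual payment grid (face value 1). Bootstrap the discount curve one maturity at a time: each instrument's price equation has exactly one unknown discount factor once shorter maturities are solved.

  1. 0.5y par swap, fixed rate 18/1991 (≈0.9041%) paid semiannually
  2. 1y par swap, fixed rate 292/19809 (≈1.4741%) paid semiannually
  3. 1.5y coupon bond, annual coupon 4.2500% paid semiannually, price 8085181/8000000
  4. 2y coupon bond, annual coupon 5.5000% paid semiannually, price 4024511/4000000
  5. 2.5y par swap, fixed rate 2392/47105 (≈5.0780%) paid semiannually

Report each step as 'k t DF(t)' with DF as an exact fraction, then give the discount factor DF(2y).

1 1/2 1991/2000
2 1 4927/5000
3 3/2 2371/2500
4 2 563/625
5 5/2 2201/2500
DF(2y) = 563/625 ≈ 0.900800

step 1 [0.5y] swap r/2=9/1991: DF=(1 − 9/1991·(0))/(1+9/1991) = 1991/2000 ≈ 0.995500
step 2 [1y] swap r/2=146/19809: DF=(1 − 146/19809·(0.995500))/(1+146/19809) = 4927/5000 ≈ 0.985400
step 3 [1.5y] bond c/2=17/800: DF=(8085181/8000000 − 17/800·(0.995500+0.985400))/(1+17/800) = 2371/2500 ≈ 0.948400
step 4 [2y] bond c/2=11/400: DF=(4024511/4000000 − 11/400·(0.995500+0.985400+0.948400))/(1+11/400) = 563/625 ≈ 0.900800
step 5 [2.5y] swap r/2=1196/47105: DF=(1 − 1196/47105·(0.995500+0.985400+0.948400+0.900800))/(1+1196/47105) = 2201/2500 ≈ 0.880400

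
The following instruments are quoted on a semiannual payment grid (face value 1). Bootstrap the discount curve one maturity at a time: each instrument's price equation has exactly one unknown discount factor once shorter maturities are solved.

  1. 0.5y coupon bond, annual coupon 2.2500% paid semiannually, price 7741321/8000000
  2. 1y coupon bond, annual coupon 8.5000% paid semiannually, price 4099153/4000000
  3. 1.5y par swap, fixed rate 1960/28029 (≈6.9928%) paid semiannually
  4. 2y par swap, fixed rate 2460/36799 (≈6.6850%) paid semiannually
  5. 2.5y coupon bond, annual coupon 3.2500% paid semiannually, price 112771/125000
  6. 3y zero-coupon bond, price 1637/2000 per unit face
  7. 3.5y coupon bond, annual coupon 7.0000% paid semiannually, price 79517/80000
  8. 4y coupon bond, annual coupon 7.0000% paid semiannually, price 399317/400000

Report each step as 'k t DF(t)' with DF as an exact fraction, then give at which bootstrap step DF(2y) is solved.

step 1 [0.5y] bond c/2=9/800: DF=(7741321/8000000 − 9/800·(0))/(1+9/800) = 9569/10000 ≈ 0.956900
step 2 [1y] bond c/2=17/400: DF=(4099153/4000000 − 17/400·(0.956900))/(1+17/400) = 118/125 ≈ 0.944000
step 3 [1.5y] swap r/2=980/28029: DF=(1 − 980/28029·(0.956900+0.944000))/(1+980/28029) = 451/500 ≈ 0.902000
step 4 [2y] swap r/2=1230/36799: DF=(1 − 1230/36799·(0.956900+0.944000+0.902000))/(1+1230/36799) = 877/1000 ≈ 0.877000
step 5 [2.5y] bond c/2=13/800: DF=(112771/125000 − 13/800·(0.956900+0.944000+0.902000+0.877000))/(1+13/800) = 8289/10000 ≈ 0.828900
step 6 [3y] zero: DF = P = 1637/2000 ≈ 0.818500
step 7 [3.5y] bond c/2=7/200: DF=(79517/80000 − 7/200·(0.956900+0.944000+0.902000+0.877000+0.828900+0.818500))/(1+7/200) = 3901/5000 ≈ 0.780200
step 8 [4y] bond c/2=7/200: DF=(399317/400000 − 7/200·(0.956900+0.944000+0.902000+0.877000+0.828900+0.818500+0.780200))/(1+7/200) = 379/500 ≈ 0.758000

1 1/2 9569/10000
2 1 118/125
3 3/2 451/500
4 2 877/1000
5 5/2 8289/10000
6 3 1637/2000
7 7/2 3901/5000
8 4 379/500
DF(2y) is solved at step 4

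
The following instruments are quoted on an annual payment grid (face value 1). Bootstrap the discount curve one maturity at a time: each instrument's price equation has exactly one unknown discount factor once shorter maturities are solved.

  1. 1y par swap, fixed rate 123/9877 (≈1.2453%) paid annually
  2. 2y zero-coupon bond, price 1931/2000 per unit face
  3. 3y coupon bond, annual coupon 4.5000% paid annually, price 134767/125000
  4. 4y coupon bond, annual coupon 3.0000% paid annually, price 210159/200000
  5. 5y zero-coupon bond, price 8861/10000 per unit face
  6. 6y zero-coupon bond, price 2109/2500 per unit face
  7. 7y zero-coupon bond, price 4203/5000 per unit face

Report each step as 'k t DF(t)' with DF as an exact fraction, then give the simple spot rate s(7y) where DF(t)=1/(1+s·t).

1 1 9877/10000
2 2 1931/2000
3 3 2369/2500
4 4 9357/10000
5 5 8861/10000
6 6 2109/2500
7 7 4203/5000
s(7y) = (1/(4203/5000) − 1)/(7) = 797/29421 ≈ 2.7089%

step 1 [1y] swap r/1=123/9877: DF=(1 − 123/9877·(0))/(1+123/9877) = 9877/10000 ≈ 0.987700
step 2 [2y] zero: DF = P = 1931/2000 ≈ 0.965500
step 3 [3y] bond c/1=9/200: DF=(134767/125000 − 9/200·(0.987700+0.965500))/(1+9/200) = 2369/2500 ≈ 0.947600
step 4 [4y] bond c/1=3/100: DF=(210159/200000 − 3/100·(0.987700+0.965500+0.947600))/(1+3/100) = 9357/10000 ≈ 0.935700
step 5 [5y] zero: DF = P = 8861/10000 ≈ 0.886100
step 6 [6y] zero: DF = P = 2109/2500 ≈ 0.843600
step 7 [7y] zero: DF = P = 4203/5000 ≈ 0.840600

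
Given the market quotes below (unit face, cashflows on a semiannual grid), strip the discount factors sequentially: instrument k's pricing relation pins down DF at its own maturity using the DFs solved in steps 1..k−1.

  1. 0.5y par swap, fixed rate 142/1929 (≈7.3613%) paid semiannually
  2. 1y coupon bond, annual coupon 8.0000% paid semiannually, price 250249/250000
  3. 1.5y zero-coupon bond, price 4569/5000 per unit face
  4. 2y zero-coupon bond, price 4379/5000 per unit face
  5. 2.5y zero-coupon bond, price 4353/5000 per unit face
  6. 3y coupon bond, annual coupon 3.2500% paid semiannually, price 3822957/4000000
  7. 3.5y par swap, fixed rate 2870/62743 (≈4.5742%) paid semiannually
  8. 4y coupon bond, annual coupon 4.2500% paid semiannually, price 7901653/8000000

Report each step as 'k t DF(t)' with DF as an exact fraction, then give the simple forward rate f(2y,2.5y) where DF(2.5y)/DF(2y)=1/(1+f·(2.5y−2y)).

1 1/2 1929/2000
2 1 4627/5000
3 3/2 4569/5000
4 2 4379/5000
5 5/2 4353/5000
6 3 8677/10000
7 7/2 1713/2000
8 4 4183/5000
f(2y,2.5y) = ((4379/5000)/(4353/5000) − 1)/(1/2) = 52/4353 ≈ 1.1946%

step 1 [0.5y] swap r/2=71/1929: DF=(1 − 71/1929·(0))/(1+71/1929) = 1929/2000 ≈ 0.964500
step 2 [1y] bond c/2=1/25: DF=(250249/250000 − 1/25·(0.964500))/(1+1/25) = 4627/5000 ≈ 0.925400
step 3 [1.5y] zero: DF = P = 4569/5000 ≈ 0.913800
step 4 [2y] zero: DF = P = 4379/5000 ≈ 0.875800
step 5 [2.5y] zero: DF = P = 4353/5000 ≈ 0.870600
step 6 [3y] bond c/2=13/800: DF=(3822957/4000000 − 13/800·(0.964500+0.925400+0.913800+0.875800+0.870600))/(1+13/800) = 8677/10000 ≈ 0.867700
step 7 [3.5y] swap r/2=1435/62743: DF=(1 − 1435/62743·(0.964500+0.925400+0.913800+0.875800+0.870600+0.867700))/(1+1435/62743) = 1713/2000 ≈ 0.856500
step 8 [4y] bond c/2=17/800: DF=(7901653/8000000 − 17/800·(0.964500+0.925400+0.913800+0.875800+0.870600+0.867700+0.856500))/(1+17/800) = 4183/5000 ≈ 0.836600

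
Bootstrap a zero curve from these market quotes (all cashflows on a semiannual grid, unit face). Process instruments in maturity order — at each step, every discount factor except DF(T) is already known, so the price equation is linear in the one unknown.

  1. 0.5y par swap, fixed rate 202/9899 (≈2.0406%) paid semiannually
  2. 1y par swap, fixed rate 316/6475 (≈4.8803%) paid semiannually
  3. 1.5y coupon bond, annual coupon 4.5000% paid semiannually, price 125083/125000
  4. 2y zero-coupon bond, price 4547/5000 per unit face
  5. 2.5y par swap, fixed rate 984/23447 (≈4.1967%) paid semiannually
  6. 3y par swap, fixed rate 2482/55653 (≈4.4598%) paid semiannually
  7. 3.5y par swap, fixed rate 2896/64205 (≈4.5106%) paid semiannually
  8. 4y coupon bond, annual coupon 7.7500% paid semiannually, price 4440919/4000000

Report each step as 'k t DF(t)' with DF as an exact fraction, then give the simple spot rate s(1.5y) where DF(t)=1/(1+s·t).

step 1 [0.5y] swap r/2=101/9899: DF=(1 − 101/9899·(0))/(1+101/9899) = 9899/10000 ≈ 0.989900
step 2 [1y] swap r/2=158/6475: DF=(1 − 158/6475·(0.989900))/(1+158/6475) = 4763/5000 ≈ 0.952600
step 3 [1.5y] bond c/2=9/400: DF=(125083/125000 − 9/400·(0.989900+0.952600))/(1+9/400) = 9359/10000 ≈ 0.935900
step 4 [2y] zero: DF = P = 4547/5000 ≈ 0.909400
step 5 [2.5y] swap r/2=492/23447: DF=(1 − 492/23447·(0.989900+0.952600+0.935900+0.909400))/(1+492/23447) = 1127/1250 ≈ 0.901600
step 6 [3y] swap r/2=1241/55653: DF=(1 − 1241/55653·(0.989900+0.952600+0.935900+0.909400+0.901600))/(1+1241/55653) = 8759/10000 ≈ 0.875900
step 7 [3.5y] swap r/2=1448/64205: DF=(1 − 1448/64205·(0.989900+0.952600+0.935900+0.909400+0.901600+0.875900))/(1+1448/64205) = 1069/1250 ≈ 0.855200
step 8 [4y] bond c/2=31/800: DF=(4440919/4000000 − 31/800·(0.989900+0.952600+0.935900+0.909400+0.901600+0.875900+0.855200))/(1+31/800) = 8293/10000 ≈ 0.829300

1 1/2 9899/10000
2 1 4763/5000
3 3/2 9359/10000
4 2 4547/5000
5 5/2 1127/1250
6 3 8759/10000
7 7/2 1069/1250
8 4 8293/10000
s(1.5y) = (1/(9359/10000) − 1)/(3/2) = 1282/28077 ≈ 4.5660%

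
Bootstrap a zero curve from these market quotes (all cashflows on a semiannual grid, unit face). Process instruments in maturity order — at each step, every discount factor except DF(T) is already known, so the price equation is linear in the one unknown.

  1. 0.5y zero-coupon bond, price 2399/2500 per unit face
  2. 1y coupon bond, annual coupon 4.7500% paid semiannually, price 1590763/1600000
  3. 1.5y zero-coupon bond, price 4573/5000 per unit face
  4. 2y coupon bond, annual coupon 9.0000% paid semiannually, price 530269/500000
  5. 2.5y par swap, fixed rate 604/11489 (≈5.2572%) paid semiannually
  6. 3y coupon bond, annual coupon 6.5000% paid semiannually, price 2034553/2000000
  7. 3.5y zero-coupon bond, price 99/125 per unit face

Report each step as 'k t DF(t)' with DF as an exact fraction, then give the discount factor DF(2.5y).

1 1/2 2399/2500
2 1 9489/10000
3 3/2 4573/5000
4 2 8933/10000
5 5/2 1099/1250
6 3 4203/5000
7 7/2 99/125
DF(2.5y) = 1099/1250 ≈ 0.879200

step 1 [0.5y] zero: DF = P = 2399/2500 ≈ 0.959600
step 2 [1y] bond c/2=19/800: DF=(1590763/1600000 − 19/800·(0.959600))/(1+19/800) = 9489/10000 ≈ 0.948900
step 3 [1.5y] zero: DF = P = 4573/5000 ≈ 0.914600
step 4 [2y] bond c/2=9/200: DF=(530269/500000 − 9/200·(0.959600+0.948900+0.914600))/(1+9/200) = 8933/10000 ≈ 0.893300
step 5 [2.5y] swap r/2=302/11489: DF=(1 − 302/11489·(0.959600+0.948900+0.914600+0.893300))/(1+302/11489) = 1099/1250 ≈ 0.879200
step 6 [3y] bond c/2=13/400: DF=(2034553/2000000 − 13/400·(0.959600+0.948900+0.914600+0.893300+0.879200))/(1+13/400) = 4203/5000 ≈ 0.840600
step 7 [3.5y] zero: DF = P = 99/125 ≈ 0.792000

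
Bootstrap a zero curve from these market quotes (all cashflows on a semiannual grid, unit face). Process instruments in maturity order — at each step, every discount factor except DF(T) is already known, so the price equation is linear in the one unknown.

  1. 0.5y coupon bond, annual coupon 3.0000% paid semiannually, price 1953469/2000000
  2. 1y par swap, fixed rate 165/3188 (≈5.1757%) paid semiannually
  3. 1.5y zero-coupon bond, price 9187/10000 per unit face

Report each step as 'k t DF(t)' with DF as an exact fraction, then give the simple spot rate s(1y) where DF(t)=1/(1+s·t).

1 1/2 9623/10000
2 1 1901/2000
3 3/2 9187/10000
s(1y) = (1/(1901/2000) − 1)/(1) = 99/1901 ≈ 5.2078%

step 1 [0.5y] bond c/2=3/200: DF=(1953469/2000000 − 3/200·(0))/(1+3/200) = 9623/10000 ≈ 0.962300
step 2 [1y] swap r/2=165/6376: DF=(1 − 165/6376·(0.962300))/(1+165/6376) = 1901/2000 ≈ 0.950500
step 3 [1.5y] zero: DF = P = 9187/10000 ≈ 0.918700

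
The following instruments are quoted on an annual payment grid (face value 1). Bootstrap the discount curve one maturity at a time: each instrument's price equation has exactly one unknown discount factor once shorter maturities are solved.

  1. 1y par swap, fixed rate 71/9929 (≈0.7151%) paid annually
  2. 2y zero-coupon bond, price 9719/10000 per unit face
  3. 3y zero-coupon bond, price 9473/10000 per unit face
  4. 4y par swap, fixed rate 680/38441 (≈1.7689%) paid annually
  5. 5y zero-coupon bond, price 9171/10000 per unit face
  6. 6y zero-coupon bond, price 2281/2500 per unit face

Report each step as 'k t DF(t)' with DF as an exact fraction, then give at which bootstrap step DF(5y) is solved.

1 1 9929/10000
2 2 9719/10000
3 3 9473/10000
4 4 233/250
5 5 9171/10000
6 6 2281/2500
DF(5y) is solved at step 5

step 1 [1y] swap r/1=71/9929: DF=(1 − 71/9929·(0))/(1+71/9929) = 9929/10000 ≈ 0.992900
step 2 [2y] zero: DF = P = 9719/10000 ≈ 0.971900
step 3 [3y] zero: DF = P = 9473/10000 ≈ 0.947300
step 4 [4y] swap r/1=680/38441: DF=(1 − 680/38441·(0.992900+0.971900+0.947300))/(1+680/38441) = 233/250 ≈ 0.932000
step 5 [5y] zero: DF = P = 9171/10000 ≈ 0.917100
step 6 [6y] zero: DF = P = 2281/2500 ≈ 0.912400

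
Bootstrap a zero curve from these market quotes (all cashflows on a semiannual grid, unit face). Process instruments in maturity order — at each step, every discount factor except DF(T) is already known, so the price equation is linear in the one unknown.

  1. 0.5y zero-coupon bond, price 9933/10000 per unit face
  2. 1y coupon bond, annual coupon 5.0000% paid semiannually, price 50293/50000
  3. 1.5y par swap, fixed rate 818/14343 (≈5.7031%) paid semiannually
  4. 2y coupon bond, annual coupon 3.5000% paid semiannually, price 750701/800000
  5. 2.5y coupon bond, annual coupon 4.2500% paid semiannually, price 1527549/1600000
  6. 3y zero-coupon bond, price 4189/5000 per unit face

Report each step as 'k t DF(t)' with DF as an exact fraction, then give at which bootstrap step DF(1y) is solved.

1 1/2 9933/10000
2 1 9571/10000
3 3/2 4591/5000
4 2 8729/10000
5 5/2 857/1000
6 3 4189/5000
DF(1y) is solved at step 2

step 1 [0.5y] zero: DF = P = 9933/10000 ≈ 0.993300
step 2 [1y] bond c/2=1/40: DF=(50293/50000 − 1/40·(0.993300))/(1+1/40) = 9571/10000 ≈ 0.957100
step 3 [1.5y] swap r/2=409/14343: DF=(1 − 409/14343·(0.993300+0.957100))/(1+409/14343) = 4591/5000 ≈ 0.918200
step 4 [2y] bond c/2=7/400: DF=(750701/800000 − 7/400·(0.993300+0.957100+0.918200))/(1+7/400) = 8729/10000 ≈ 0.872900
step 5 [2.5y] bond c/2=17/800: DF=(1527549/1600000 − 17/800·(0.993300+0.957100+0.918200+0.872900))/(1+17/800) = 857/1000 ≈ 0.857000
step 6 [3y] zero: DF = P = 4189/5000 ≈ 0.837800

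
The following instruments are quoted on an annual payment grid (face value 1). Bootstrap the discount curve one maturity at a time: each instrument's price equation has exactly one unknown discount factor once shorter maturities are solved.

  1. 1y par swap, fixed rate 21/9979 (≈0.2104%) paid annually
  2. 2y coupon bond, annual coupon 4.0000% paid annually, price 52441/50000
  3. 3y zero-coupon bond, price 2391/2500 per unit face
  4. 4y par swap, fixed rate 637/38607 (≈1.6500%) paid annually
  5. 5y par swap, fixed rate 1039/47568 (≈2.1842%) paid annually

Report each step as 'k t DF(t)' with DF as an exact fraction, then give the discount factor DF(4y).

step 1 [1y] swap r/1=21/9979: DF=(1 − 21/9979·(0))/(1+21/9979) = 9979/10000 ≈ 0.997900
step 2 [2y] bond c/1=1/25: DF=(52441/50000 − 1/25·(0.997900))/(1+1/25) = 9701/10000 ≈ 0.970100
step 3 [3y] zero: DF = P = 2391/2500 ≈ 0.956400
step 4 [4y] swap r/1=637/38607: DF=(1 − 637/38607·(0.997900+0.970100+0.956400))/(1+637/38607) = 9363/10000 ≈ 0.936300
step 5 [5y] swap r/1=1039/47568: DF=(1 − 1039/47568·(0.997900+0.970100+0.956400+0.936300))/(1+1039/47568) = 8961/10000 ≈ 0.896100

1 1 9979/10000
2 2 9701/10000
3 3 2391/2500
4 4 9363/10000
5 5 8961/10000
DF(4y) = 9363/10000 ≈ 0.936300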